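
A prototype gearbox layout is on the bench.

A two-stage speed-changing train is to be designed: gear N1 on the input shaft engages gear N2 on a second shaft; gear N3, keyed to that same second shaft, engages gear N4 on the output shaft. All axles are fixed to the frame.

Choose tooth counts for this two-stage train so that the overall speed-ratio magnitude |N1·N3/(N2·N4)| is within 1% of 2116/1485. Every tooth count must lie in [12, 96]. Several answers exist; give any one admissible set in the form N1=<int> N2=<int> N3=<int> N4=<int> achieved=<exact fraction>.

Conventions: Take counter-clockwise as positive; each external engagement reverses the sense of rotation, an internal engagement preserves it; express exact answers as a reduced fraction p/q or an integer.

topology: fixed-axis compound train — 2 stages, target 2116/1485
target = 2116/1485 in lowest terms: an exact hit needs N1·N3 = k·2116 and N2·N4 = k·1485 for one integer k, every count in [12, 96]; additionally prefer no 1:1 stage (N1 ≠ N2, N3 ≠ N4)
k = 1: N1·N3 = 2116 = 23·92, N2·N4 = 1485 = 27·55
achieved = 23·92/(27·55) = 2116/1485; |achieved − target| = 0 ≤ 529/37125 ✓

N1=23 N2=27 N3=92 N4=55 achieved=2116/1485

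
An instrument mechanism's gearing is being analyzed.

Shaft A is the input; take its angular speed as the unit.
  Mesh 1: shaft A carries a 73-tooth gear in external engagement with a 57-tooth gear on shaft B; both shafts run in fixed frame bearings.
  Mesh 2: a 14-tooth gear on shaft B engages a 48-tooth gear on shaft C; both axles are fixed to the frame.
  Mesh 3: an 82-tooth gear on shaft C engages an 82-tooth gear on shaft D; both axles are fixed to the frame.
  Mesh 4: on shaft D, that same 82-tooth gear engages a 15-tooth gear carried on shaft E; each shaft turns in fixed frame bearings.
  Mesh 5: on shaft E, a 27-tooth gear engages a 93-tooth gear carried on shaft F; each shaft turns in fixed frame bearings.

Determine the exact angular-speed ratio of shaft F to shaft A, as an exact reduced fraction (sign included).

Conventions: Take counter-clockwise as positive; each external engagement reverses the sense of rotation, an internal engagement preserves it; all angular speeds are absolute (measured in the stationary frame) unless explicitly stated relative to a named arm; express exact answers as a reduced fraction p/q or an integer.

class = fixed-axis compound train [5 meshes; 5 ratios multiply, 5 sense flips]
mesh 1 [73T→57T]: running ratio 73/57, sense −
mesh 2 [14T→48T]: running ratio 511/1368, sense +
mesh 3 [82T→82T]: running ratio 511/1368, sense −
mesh 4 [82T→15T]: running ratio 20951/10260, sense +
mesh 5 [27T→93T]: running ratio 20951/35340, sense −
ω_out/ω_in = -20951/35340

-20951/35340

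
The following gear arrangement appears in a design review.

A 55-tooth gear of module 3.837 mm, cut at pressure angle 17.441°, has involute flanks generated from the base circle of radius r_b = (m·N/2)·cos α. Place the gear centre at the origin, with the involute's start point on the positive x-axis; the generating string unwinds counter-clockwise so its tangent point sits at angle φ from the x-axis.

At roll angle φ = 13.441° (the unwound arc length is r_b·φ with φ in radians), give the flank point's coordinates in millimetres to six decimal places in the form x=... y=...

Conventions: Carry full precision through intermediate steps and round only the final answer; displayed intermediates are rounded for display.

class = single-mesh tooth geometry [base-circle involute, m = 3.837, 55T]
pitch radius r_p = m·N/2 = 3.837·55/2 = 105.517500
base radius r_b = r_p·cos α = 105.517500·cos 17.441° = 100.666448
roll angle φ = 13.441° = 0.23458970 rad
x = r_b·(cos φ + φ·sin φ) = 103.398410
y = r_b·(sin φ − φ·cos φ) = 0.430823

x=103.398410 y=0.430823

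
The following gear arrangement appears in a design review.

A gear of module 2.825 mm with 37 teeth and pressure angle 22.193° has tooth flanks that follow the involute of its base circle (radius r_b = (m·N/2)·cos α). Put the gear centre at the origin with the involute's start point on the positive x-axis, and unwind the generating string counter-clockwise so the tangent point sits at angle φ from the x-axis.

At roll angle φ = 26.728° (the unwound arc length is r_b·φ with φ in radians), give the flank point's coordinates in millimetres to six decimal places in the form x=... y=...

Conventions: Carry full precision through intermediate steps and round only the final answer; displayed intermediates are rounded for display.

x=53.372978 y=1.602108

topology: single-mesh involute geometry — m = 2.825, N = 37
pitch radius r_p = m·N/2 = 2.825·37/2 = 52.262500
base radius r_b = r_p·cos α = 52.262500·cos 22.193° = 48.390724
roll angle φ = 26.728° = 0.46649160 rad
x = r_b·(cos φ + φ·sin φ) = 53.372978
y = r_b·(sin φ − φ·cos φ) = 1.602108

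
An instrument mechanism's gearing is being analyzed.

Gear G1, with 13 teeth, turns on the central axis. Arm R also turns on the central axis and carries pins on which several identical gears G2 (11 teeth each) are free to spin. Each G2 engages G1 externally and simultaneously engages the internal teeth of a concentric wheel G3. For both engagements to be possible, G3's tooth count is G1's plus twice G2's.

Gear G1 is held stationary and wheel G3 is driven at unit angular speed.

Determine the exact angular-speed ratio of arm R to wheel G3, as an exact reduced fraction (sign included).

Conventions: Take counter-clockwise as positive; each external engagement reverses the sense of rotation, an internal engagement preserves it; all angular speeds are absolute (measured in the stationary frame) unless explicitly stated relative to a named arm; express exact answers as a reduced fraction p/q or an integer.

recognized (axles ride arm R): planetary set, 13/11/35 teeth
ring teeth: 13 + 2·11 = 35
13(ω_sun−ω_arm) = −35(ω_ring−ω_arm),  ω_sun = 0, ω_ring = 1
13(0−ω_arm) = −35(1−ω_arm)  ⇒  48·ω_arm = 35  ⇒  ω_arm = 35/48
ω_out/ω_in = 35/48

35/48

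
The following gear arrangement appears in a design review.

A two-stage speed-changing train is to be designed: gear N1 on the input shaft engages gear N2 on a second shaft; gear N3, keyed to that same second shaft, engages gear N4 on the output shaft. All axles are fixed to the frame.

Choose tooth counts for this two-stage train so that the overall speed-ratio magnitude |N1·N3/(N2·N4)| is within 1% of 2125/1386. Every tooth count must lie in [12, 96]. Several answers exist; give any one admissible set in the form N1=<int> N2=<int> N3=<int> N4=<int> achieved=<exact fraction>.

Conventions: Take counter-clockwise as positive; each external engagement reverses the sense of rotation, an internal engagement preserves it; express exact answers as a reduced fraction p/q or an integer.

N1=25 N2=18 N3=85 N4=77 achieved=2125/1386

2-stage fixed-axis compound train for ratio 2125/1386
target = 2125/1386 in lowest terms: an exact hit needs N1·N3 = k·2125 and N2·N4 = k·1386 for one integer k, every count in [12, 96]; additionally prefer no 1:1 stage (N1 ≠ N2, N3 ≠ N4)
k = 1: N1·N3 = 2125 = 25·85, N2·N4 = 1386 = 18·77
achieved = 25·85/(18·77) = 2125/1386; |achieved − target| = 0 ≤ 85/5544 ✓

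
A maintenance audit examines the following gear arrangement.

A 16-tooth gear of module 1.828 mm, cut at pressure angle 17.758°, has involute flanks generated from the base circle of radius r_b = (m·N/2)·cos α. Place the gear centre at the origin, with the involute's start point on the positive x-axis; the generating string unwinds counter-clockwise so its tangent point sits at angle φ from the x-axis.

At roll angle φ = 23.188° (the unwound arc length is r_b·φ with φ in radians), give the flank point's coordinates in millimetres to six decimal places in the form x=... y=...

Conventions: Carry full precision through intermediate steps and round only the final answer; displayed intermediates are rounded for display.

topology: single-mesh involute geometry — m = 1.828, N = 16
pitch radius r_p = m·N/2 = 1.828·16/2 = 14.624000
base radius r_b = r_p·cos α = 14.624000·cos 17.758° = 13.927214
roll angle φ = 23.188° = 0.40470695 rad
x = r_b·(cos φ + φ·sin φ) = 15.021488
y = r_b·(sin φ − φ·cos φ) = 0.302716

x=15.021488 y=0.302716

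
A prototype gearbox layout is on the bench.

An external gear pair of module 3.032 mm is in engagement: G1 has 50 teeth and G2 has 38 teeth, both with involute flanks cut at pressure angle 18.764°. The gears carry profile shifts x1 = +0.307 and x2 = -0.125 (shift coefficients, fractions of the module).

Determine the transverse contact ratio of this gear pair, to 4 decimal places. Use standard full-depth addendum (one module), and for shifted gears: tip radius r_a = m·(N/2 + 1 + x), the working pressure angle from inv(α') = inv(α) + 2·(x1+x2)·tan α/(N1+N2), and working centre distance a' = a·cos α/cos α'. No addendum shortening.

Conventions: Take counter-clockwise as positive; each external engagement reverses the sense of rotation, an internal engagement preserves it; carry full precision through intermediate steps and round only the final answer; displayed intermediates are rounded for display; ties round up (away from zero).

1.7566

class = single-mesh tooth geometry [involute pair 50T × 38T, m = 3.032]
base radii: r_b1 = 71.771348, r_b2 = 54.546225
tip radii: r_a1 = 79.762824, r_a2 = 60.261000
inv(α') = inv(18.764°) + 2·(+0.307-0.125)·tan α/(50+38) = 0.01363844  ⇒  α' = 19.43538°
a' = a·cos α / cos α' = 133.4080·cos 18.764°/cos 19.43538° = 133.950417
action lengths: √(r_a1²−r_b1²) = 34.799162, √(r_a2²−r_b2²) = 25.614400
base pitch p_b = π·m·cos α = 9.019054
CR = (34.799162 + 25.614400 − 133.950417·sin 19.43538°)/9.019054 = 1.756552
contact ratio ≈ 1.7566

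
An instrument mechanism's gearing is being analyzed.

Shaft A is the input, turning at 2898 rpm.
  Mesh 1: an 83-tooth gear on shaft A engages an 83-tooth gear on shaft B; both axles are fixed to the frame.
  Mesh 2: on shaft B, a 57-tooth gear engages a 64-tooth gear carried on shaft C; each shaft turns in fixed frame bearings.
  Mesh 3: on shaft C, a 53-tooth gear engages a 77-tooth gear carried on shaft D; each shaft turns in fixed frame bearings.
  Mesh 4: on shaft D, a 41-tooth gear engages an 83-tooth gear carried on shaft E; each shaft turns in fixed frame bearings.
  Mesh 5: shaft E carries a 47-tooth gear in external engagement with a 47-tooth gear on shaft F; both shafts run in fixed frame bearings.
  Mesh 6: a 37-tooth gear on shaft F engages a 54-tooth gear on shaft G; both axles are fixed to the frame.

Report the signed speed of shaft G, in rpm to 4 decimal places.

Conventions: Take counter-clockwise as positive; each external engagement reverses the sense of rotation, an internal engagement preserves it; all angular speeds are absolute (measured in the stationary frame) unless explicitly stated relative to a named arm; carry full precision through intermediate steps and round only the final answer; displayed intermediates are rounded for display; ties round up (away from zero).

6-mesh fixed-axis compound train (all bearings frame-fixed)
mesh 1 [83T→83T]: ω = 2898.0000×83/83 = 2898.0000 rpm, sense flips to −
mesh 2 [57T→64T]: ω = 2898.0000×57/64 = 2581.0313 rpm, sense flips to +
mesh 3 [53T→77T]: ω = 2581.0313×53/77 = 1776.5540 rpm, sense flips to −
mesh 4 [41T→83T]: ω = 1776.5540×41/83 = 877.5749 rpm, sense flips to +
mesh 5 [47T→47T]: ω = 877.5749×47/47 = 877.5749 rpm, sense flips to −
mesh 6 [37T→54T]: ω = 877.5749×37/54 = 601.3013 rpm, sense flips to +
signed output speed = +601.3013 rpm

+601.3013 rpm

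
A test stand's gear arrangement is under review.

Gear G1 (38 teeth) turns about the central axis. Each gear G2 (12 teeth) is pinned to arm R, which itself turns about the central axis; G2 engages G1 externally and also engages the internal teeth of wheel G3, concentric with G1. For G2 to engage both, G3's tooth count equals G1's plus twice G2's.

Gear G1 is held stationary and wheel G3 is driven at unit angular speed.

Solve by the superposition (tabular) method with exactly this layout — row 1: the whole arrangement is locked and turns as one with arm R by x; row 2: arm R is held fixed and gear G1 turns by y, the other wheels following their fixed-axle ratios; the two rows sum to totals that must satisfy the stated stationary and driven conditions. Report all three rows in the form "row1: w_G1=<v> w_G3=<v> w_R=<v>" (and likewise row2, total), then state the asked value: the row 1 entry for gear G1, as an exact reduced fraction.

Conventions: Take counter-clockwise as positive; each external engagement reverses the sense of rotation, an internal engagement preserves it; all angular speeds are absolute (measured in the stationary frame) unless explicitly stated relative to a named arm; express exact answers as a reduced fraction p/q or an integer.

recognized (axles ride arm R): planetary set, 38/12/62 teeth
superposition row 1 [locked train]: every member turns x
row 2 (arm held, sun turns y): ω_ring = −(38/62)·y, ω_arm = 0
boundary: total ω_sun = x + y = 0 and total ω_ring = x − (38/62)·y = 1  ⇒  y = -31/50, x = 31/50
row 2 ring = −(38/62)·(-31/50) = 19/50
totals (row 1 + row 2): sun 31/50 + (-31/50) = 0, ring 31/50 + 19/50 = 1, arm 31/50 + 0 = 31/50
asked cell (row1, sun) = 31/50

row1: w_G1=31/50 w_G3=31/50 w_R=31/50
row2: w_G1=-31/50 w_G3=19/50 w_R=0
total: w_G1=0 w_G3=1 w_R=31/50
asked value: 31/50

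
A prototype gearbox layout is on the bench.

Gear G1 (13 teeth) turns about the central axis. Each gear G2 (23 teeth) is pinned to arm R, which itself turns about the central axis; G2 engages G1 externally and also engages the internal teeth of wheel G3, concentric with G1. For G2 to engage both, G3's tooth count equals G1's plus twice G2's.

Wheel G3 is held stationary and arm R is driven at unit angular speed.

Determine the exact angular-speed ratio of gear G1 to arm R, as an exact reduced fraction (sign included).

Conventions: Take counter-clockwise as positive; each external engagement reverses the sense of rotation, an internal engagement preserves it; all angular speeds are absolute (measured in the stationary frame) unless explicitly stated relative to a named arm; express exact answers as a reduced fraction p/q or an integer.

72/13

planetary set (13T centre, 23T on arm, 59T internal) — Willis relation
ring teeth: 13 + 2·23 = 59
13(ω_sun−ω_arm) = −59(ω_ring−ω_arm),  ω_ring = 0, ω_arm = 1
ω_sun = 1 − (59/13)(0−1) = 72/13
ω_out/ω_in = 72/13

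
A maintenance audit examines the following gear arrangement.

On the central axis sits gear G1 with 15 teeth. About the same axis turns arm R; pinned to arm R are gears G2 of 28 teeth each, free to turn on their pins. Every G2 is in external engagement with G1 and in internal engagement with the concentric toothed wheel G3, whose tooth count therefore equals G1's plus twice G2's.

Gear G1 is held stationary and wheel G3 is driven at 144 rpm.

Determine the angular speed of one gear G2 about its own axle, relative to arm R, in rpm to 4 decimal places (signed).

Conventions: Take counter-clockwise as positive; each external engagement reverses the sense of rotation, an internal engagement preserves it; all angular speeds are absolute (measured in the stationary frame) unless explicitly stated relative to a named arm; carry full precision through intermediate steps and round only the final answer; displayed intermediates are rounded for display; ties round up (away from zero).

planetary set (15T centre, 28T on arm, 71T internal) — Willis relation
normalise by the input: solve with ω_ring = 1, then scale by 144 rpm
ring teeth: 15 + 2·28 = 71
15(ω_sun−ω_arm) = −71(ω_ring−ω_arm),  ω_sun = 0, ω_ring = 1
15(0−ω_arm) = −71(1−ω_arm)  ⇒  86·ω_arm = 71  ⇒  ω_arm = 71/86
sun–planet mesh: 15·(0−71/86) = −28·(ω_p−ω_arm)  ⇒  ω_p−ω_arm = 1065/2408
scale: ω_p−ω_arm = 1065/2408 × 144 rpm = +63.6877 rpm

+63.6877 rpm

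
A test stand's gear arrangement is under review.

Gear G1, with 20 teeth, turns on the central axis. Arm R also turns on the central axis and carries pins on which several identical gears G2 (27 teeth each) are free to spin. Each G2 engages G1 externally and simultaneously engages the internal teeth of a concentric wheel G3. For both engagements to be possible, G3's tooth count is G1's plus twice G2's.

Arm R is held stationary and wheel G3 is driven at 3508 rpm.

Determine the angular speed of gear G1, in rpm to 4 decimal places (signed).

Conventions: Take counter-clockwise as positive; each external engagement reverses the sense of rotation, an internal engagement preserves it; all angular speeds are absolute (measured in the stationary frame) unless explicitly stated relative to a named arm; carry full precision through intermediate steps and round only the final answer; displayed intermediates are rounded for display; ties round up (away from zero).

topology: planetary set — G1 20T / G2 27T / G3 74T, arm = carrier (Willis)
normalise by the input: solve with ω_ring = 1, then scale by 3508 rpm
ring teeth: 20 + 2·27 = 74
20(ω_sun−ω_arm) = −74(ω_ring−ω_arm),  ω_arm = 0, ω_ring = 1
ω_sun = 0 − (74/20)(1−0) = -37/10
scale: ω_sun = -37/10 × 3508 rpm = -12979.6000 rpm

-12979.6000 rpm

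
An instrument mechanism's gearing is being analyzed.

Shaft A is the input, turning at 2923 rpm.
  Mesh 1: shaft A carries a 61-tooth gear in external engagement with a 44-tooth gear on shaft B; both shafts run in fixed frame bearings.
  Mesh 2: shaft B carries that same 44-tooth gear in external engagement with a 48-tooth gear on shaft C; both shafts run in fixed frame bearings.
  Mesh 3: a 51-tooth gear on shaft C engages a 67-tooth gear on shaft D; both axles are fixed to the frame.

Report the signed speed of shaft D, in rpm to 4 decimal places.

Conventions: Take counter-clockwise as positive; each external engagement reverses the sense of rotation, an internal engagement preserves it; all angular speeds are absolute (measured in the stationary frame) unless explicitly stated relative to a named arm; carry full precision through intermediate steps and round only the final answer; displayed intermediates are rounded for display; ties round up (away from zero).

topology: fixed-axis compound train — 3 meshes, A→D
mesh 1 [61T→44T]: ω = 2923.0000×61/44 = 4052.3409 rpm, sense flips to −
mesh 2 [44T→48T]: ω = 4052.3409×44/48 = 3714.6458 rpm, sense flips to +
mesh 3 [51T→67T]: ω = 3714.6458×51/67 = 2827.5662 rpm, sense flips to −
signed output speed = -2827.5662 rpm

-2827.5662 rpm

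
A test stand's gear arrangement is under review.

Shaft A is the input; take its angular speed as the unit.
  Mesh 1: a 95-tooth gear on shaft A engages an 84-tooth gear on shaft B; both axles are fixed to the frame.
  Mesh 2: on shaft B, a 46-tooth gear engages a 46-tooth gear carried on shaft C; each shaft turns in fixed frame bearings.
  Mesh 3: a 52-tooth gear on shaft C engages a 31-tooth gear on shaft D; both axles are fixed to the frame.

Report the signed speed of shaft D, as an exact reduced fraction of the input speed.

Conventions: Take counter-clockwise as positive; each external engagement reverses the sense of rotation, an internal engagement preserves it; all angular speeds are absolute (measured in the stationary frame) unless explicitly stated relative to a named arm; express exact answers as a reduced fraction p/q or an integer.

-1235/651

3-mesh fixed-axis compound train (all bearings frame-fixed)
mesh 1 [95T→84T]: |ω|/ω_in = 1×95/84 = 95/84, sense flips to −
mesh 2 [46T→46T]: |ω|/ω_in = (95/84)×46/46 = 95/84, sense flips to +
mesh 3 [52T→31T]: |ω|/ω_in = (95/84)×52/31 = 1235/651, sense flips to −
signed output speed (× input speed) = -1235/651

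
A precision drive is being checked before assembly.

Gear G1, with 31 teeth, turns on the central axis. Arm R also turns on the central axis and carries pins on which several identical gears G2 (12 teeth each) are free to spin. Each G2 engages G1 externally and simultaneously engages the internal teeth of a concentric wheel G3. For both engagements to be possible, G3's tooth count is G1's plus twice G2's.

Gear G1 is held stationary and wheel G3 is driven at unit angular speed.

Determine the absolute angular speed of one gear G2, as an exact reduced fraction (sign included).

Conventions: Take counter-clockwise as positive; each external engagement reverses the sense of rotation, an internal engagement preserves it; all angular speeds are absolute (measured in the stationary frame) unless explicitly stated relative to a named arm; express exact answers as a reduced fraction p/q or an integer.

55/24

class = planetary set [G3 = 31+2·12 = 55; Willis about the carrier]
ring teeth: 31 + 2·12 = 55
31(ω_sun−ω_arm) = −55(ω_ring−ω_arm),  ω_sun = 0, ω_ring = 1
31(0−ω_arm) = −55(1−ω_arm)  ⇒  86·ω_arm = 55  ⇒  ω_arm = 55/86
sun–planet mesh: 31·(0−55/86) = −12·(ω_p−ω_arm)  ⇒  ω_p−ω_arm = 1705/1032
ω_p = 55/86 + 1705/1032 = 55/24
exact speed ratio = 55/24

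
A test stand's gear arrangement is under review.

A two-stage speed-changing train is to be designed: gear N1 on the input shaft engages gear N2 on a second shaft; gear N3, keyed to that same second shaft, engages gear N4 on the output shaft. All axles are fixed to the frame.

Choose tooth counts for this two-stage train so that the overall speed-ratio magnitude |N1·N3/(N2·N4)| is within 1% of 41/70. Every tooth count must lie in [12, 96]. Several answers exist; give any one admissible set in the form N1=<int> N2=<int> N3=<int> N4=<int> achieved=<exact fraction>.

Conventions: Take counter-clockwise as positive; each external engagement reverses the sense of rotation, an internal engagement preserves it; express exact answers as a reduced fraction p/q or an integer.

topology: fixed-axis compound train — 2 stages, target 41/70
target = 41/70 in lowest terms: an exact hit needs N1·N3 = k·41 and N2·N4 = k·70 for one integer k, every count in [12, 96]; additionally prefer no 1:1 stage (N1 ≠ N2, N3 ≠ N4)
k = 1…11: no 1:1-free in-range split of k·41 and k·70 into factor pairs; take k = 12
k = 12: N1·N3 = 492 = 12·41, N2·N4 = 840 = 70·12
achieved = 12·41/(70·12) = 41/70; |achieved − target| = 0 ≤ 41/7000 ✓

N1=12 N2=70 N3=41 N4=12 achieved=41/70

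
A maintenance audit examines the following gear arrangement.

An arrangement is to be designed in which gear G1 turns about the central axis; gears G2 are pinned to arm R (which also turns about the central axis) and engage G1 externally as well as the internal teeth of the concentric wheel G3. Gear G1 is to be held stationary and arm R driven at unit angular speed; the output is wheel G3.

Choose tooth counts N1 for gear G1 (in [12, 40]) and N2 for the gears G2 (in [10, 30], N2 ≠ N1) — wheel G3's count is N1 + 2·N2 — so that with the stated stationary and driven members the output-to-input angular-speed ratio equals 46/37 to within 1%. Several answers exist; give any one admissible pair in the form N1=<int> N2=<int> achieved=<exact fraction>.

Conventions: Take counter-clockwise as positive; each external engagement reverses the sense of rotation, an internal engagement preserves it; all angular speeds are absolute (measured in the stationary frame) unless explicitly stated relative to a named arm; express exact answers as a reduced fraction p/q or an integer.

N1=18 N2=28 achieved=46/37

design class (target 46/37): planetary set
Willis with ω_sun = 0: ω_ring/ω_arm = (N1+N3)/N3; set equal to 46/37  ⇒  N3/N1 = 1/(46/37 − 1) = 37/9
N3 = N1 + 2·N2  ⇒  N2/N1 = (N3/N1 − 1)/2 = (37/9 − 1)/2 = 14/9
smallest multiple with N1 ≥ 12 and N2 ≥ 10: k = 2  ⇒  N1 = 2·9 = 18, N2 = 2·14 = 28 (N1 ≤ 40, N2 ≤ 30, N2 ≠ N1 ✓), N3 = 18 + 2·28 = 74
check: (N1+N3)/N3 with N1 = 18, N3 = 74 gives 46/37; |achieved − target| = 0 ≤ 23/1850 ✓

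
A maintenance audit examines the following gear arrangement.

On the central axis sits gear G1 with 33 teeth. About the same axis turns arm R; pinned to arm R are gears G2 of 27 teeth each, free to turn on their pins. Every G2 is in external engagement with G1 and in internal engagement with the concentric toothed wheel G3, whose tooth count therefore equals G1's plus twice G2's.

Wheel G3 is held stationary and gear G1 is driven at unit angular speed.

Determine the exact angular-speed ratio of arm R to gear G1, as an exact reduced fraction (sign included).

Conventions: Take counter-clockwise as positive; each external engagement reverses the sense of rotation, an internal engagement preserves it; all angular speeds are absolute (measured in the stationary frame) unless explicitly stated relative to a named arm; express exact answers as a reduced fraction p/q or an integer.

planetary set (33T centre, 27T on arm, 87T internal) — Willis relation
ring teeth: 33 + 2·27 = 87
33(ω_sun−ω_arm) = −87(ω_ring−ω_arm),  ω_ring = 0, ω_sun = 1
33(1−ω_arm) = −87(0−ω_arm)  ⇒  120·ω_arm = 33  ⇒  ω_arm = 11/40
ω_out/ω_in = 11/40

11/40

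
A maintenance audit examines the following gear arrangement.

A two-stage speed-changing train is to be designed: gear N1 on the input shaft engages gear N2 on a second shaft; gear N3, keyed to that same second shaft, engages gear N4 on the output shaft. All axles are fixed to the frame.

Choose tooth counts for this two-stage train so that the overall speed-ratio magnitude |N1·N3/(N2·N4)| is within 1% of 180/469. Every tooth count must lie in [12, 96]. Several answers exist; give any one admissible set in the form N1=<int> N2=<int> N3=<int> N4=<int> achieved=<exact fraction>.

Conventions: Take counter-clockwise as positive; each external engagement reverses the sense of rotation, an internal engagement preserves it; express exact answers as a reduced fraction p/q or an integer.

N1=12 N2=14 N3=30 N4=67 achieved=180/469

2-stage fixed-axis compound train for ratio 180/469
target = 180/469 in lowest terms: an exact hit needs N1·N3 = k·180 and N2·N4 = k·469 for one integer k, every count in [12, 96]; additionally prefer no 1:1 stage (N1 ≠ N2, N3 ≠ N4)
k = 1: no 1:1-free in-range split of k·180 and k·469 into factor pairs; take k = 2
k = 2: N1·N3 = 360 = 12·30, N2·N4 = 938 = 14·67
achieved = 12·30/(14·67) = 180/469; |achieved − target| = 0 ≤ 9/2345 ✓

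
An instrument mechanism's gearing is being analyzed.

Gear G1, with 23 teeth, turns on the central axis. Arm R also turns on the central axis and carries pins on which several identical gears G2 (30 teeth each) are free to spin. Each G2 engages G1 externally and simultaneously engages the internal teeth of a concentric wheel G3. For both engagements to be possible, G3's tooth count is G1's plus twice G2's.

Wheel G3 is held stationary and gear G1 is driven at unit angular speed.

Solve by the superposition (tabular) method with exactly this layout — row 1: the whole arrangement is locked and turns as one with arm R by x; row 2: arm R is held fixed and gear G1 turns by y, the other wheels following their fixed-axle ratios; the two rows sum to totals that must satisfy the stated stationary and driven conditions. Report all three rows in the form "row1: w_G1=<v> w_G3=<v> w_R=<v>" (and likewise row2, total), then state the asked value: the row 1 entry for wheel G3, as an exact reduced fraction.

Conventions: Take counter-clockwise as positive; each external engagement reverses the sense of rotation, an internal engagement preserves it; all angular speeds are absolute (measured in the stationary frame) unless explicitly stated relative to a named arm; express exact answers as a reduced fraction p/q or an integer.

row1: w_G1=23/106 w_G3=23/106 w_R=23/106
row2: w_G1=83/106 w_G3=-23/106 w_R=0
total: w_G1=1 w_G3=0 w_R=23/106
asked value: 23/106

recognized (axles ride arm R): planetary set, 23/30/83 teeth
superposition row 1 [locked train]: every member turns x
row 2 (arm held, sun turns y): ω_ring = −(23/83)·y, ω_arm = 0
boundary: total ω_ring = x − (23/83)·y = 0 and total ω_sun = x + y = 1  ⇒  y = 83/106, x = 23/106
row 2 ring = −(23/83)·83/106 = -23/106
totals (row 1 + row 2): sun 23/106 + 83/106 = 1, ring 23/106 + (-23/106) = 0, arm 23/106 + 0 = 23/106
asked cell (row1, ring) = 23/106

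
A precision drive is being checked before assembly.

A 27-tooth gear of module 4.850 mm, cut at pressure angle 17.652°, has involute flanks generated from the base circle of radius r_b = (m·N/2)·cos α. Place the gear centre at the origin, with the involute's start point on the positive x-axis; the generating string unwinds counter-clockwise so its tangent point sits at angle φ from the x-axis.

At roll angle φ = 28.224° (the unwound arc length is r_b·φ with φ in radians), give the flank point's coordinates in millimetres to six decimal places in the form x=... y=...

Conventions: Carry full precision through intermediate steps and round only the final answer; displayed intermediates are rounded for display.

x=69.509027 y=2.426171

topology: single-mesh involute geometry — m = 4.850, N = 27
pitch radius r_p = m·N/2 = 4.850·27/2 = 65.475000
base radius r_b = r_p·cos α = 65.475000·cos 17.652° = 62.392165
roll angle φ = 28.224° = 0.49260173 rad
x = r_b·(cos φ + φ·sin φ) = 69.509027
y = r_b·(sin φ − φ·cos φ) = 2.426171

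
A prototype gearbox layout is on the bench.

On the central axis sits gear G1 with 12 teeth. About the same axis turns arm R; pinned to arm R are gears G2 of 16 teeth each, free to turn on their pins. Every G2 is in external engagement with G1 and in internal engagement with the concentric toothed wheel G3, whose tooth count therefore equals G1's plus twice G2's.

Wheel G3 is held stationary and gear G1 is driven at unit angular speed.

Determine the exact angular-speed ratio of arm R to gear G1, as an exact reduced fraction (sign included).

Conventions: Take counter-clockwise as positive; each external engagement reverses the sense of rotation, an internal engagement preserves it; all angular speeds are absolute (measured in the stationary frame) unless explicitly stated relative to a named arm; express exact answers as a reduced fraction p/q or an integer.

recognized (axles ride arm R): planetary set, 12/16/44 teeth
ring teeth: 12 + 2·16 = 44
12(ω_sun−ω_arm) = −44(ω_ring−ω_arm),  ω_ring = 0, ω_sun = 1
12(1−ω_arm) = −44(0−ω_arm)  ⇒  56·ω_arm = 12  ⇒  ω_arm = 3/14
ω_out/ω_in = 3/14

3/14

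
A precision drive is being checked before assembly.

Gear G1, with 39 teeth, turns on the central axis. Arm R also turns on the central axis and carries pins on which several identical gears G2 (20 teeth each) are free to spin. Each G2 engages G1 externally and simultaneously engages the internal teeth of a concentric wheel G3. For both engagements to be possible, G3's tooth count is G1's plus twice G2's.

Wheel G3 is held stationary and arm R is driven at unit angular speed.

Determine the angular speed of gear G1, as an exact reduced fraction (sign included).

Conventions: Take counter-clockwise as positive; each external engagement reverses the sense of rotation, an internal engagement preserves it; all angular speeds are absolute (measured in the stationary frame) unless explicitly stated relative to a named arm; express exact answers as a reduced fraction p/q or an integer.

118/39

class = planetary set [G3 = 39+2·20 = 79; Willis about the carrier]
ring teeth: 39 + 2·20 = 79
39(ω_sun−ω_arm) = −79(ω_ring−ω_arm),  ω_ring = 0, ω_arm = 1
ω_sun = 1 − (79/39)(0−1) = 118/39
exact speed ratio = 118/39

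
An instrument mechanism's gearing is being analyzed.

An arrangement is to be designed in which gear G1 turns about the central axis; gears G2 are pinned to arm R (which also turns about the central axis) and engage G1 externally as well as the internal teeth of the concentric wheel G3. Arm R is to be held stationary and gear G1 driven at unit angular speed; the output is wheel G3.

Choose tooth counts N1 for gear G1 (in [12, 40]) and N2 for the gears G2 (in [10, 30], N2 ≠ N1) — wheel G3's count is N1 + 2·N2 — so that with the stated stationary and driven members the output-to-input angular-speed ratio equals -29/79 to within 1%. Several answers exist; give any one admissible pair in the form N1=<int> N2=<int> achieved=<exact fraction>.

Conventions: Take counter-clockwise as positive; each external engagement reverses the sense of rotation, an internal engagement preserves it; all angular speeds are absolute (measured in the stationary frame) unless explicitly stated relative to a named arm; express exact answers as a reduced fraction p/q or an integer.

N1=29 N2=25 achieved=-29/79

class = planetary set [ratio -29/79 wanted; Willis about the carrier]
Willis with ω_arm = 0: ω_ring/ω_sun = −N1/N3; set equal to -29/79  ⇒  N3/N1 = −1/(-29/79) = 79/29
N3 = N1 + 2·N2  ⇒  N2/N1 = (N3/N1 − 1)/2 = (79/29 − 1)/2 = 25/29
smallest multiple with N1 ≥ 12 and N2 ≥ 10: k = 1  ⇒  N1 = 1·29 = 29, N2 = 1·25 = 25 (N1 ≤ 40, N2 ≤ 30, N2 ≠ N1 ✓), N3 = 29 + 2·25 = 79
check: −N1/N3 with N1 = 29, N3 = 79 gives -29/79; |achieved − target| = 0 ≤ 29/7900 ✓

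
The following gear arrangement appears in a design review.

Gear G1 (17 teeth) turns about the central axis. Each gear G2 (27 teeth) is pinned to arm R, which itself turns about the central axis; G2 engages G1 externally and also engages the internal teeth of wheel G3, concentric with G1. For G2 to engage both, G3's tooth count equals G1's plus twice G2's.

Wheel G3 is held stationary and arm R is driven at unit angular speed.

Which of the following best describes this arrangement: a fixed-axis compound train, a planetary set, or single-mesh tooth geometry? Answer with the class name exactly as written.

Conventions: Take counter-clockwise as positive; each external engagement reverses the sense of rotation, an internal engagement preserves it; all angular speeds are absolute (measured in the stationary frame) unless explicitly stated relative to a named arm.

planetary set (17T centre, 27T on arm, 71T internal) — Willis relation
classification: planetary set

planetary set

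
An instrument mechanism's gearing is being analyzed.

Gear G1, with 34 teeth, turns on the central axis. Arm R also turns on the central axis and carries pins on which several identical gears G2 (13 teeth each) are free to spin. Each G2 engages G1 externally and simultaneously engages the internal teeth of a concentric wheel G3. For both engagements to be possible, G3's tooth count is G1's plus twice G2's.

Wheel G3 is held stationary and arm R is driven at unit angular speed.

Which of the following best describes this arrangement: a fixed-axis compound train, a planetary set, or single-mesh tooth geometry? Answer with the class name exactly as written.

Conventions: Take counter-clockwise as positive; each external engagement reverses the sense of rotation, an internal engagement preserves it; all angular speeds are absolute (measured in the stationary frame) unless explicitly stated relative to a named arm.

class = planetary set [G3 = 34+2·13 = 60; Willis about the carrier]
classification: planetary set

planetary set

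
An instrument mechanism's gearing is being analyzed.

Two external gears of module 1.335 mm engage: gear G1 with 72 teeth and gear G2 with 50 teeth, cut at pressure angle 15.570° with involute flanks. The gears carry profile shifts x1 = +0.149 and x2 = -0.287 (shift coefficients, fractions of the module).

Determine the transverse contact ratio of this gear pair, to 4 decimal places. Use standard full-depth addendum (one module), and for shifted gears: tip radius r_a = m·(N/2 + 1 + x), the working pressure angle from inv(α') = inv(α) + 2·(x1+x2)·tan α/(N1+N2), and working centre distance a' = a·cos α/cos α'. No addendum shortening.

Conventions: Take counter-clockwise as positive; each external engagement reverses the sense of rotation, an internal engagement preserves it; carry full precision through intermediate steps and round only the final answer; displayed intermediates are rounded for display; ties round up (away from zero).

single-mesh involute tooth geometry (72T engaging 50T at module 1.335)
base radii: r_b1 = 46.296354, r_b2 = 32.150246
tip radii: r_a1 = 49.593915, r_a2 = 34.326855
inv(α') = inv(15.570°) + 2·(+0.149-0.287)·tan α/(72+50) = 0.00626255  ⇒  α' = 15.08942°
a' = a·cos α / cos α' = 81.4350·cos 15.570°/cos 15.08942° = 81.247969
action lengths: √(r_a1²−r_b1²) = 17.782127, √(r_a2²−r_b2²) = 12.028910
base pitch p_b = π·m·cos α = 4.040119
CR = (17.782127 + 12.028910 − 81.247969·sin 15.08942°)/4.040119 = 2.143518
contact ratio ≈ 2.1435

2.1435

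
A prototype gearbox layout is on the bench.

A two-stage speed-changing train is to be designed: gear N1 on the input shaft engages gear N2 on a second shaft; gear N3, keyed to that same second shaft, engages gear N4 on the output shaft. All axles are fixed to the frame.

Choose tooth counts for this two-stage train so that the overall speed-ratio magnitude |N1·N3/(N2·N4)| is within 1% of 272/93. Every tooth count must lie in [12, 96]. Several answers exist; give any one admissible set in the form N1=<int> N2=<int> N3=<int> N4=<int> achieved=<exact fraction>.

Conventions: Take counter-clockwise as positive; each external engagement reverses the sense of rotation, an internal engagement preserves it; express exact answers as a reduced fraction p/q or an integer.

2-stage fixed-axis compound train for ratio 272/93
target = 272/93 in lowest terms: an exact hit needs N1·N3 = k·272 and N2·N4 = k·93 for one integer k, every count in [12, 96]; additionally prefer no 1:1 stage (N1 ≠ N2, N3 ≠ N4)
k = 1…3: no 1:1-free in-range split of k·272 and k·93 into factor pairs; take k = 4
k = 4: N1·N3 = 1088 = 16·68, N2·N4 = 372 = 12·31
achieved = 16·68/(12·31) = 272/93; |achieved − target| = 0 ≤ 68/2325 ✓

N1=16 N2=12 N3=68 N4=31 achieved=272/93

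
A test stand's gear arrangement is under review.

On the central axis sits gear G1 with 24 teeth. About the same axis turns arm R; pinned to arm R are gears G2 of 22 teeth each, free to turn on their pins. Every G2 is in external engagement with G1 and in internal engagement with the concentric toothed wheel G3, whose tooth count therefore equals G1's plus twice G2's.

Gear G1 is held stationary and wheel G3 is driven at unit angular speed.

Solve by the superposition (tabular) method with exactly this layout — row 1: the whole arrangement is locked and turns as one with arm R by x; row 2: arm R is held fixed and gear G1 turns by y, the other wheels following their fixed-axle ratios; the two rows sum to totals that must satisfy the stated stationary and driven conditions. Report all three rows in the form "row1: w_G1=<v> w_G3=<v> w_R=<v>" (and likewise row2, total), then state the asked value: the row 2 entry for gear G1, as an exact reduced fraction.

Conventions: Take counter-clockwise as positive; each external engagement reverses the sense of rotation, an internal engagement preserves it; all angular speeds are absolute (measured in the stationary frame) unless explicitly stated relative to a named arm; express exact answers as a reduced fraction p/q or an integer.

topology: planetary set — G1 24T / G2 22T / G3 68T, arm = carrier (Willis)
superposition row 1 [locked train]: every member turns x
row 2 (arm held, sun turns y): ω_ring = −(24/68)·y, ω_arm = 0
boundary: total ω_sun = x + y = 0 and total ω_ring = x − (24/68)·y = 1  ⇒  y = -17/23, x = 17/23
row 2 ring = −(24/68)·(-17/23) = 6/23
totals (row 1 + row 2): sun 17/23 + (-17/23) = 0, ring 17/23 + 6/23 = 1, arm 17/23 + 0 = 17/23
asked cell (row2, sun) = -17/23

row1: w_G1=17/23 w_G3=17/23 w_R=17/23
row2: w_G1=-17/23 w_G3=6/23 w_R=0
total: w_G1=0 w_G3=1 w_R=17/23
asked value: -17/23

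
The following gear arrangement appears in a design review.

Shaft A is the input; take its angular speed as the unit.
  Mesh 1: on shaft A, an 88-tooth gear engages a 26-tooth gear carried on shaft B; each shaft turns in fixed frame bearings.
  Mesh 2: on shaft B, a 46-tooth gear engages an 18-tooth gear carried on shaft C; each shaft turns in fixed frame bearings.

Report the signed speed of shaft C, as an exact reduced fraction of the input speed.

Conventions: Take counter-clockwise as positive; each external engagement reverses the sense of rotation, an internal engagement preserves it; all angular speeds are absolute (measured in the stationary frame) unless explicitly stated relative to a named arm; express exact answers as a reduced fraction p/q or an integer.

2-mesh fixed-axis compound train (all bearings frame-fixed)
mesh 1 [88T→26T]: |ω|/ω_in = 1×88/26 = 44/13, sense flips to −
mesh 2 [46T→18T]: |ω|/ω_in = (44/13)×46/18 = 1012/117, sense flips to +
signed output speed (× input speed) = 1012/117

1012/117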